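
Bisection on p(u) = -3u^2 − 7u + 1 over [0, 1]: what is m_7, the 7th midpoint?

p(0.5) = -3.25 < 0, so the root lies in [0, 0.5]
p(0.25) = -0.9375 < 0, so the root lies in [0, 0.25]
p(0.125) = 0.078125 > 0, so the root lies in [0.125, 0.25]
p(0.1875) = -0.418 < 0, so the root lies in [0.125, 0.1875]
p(0.15625) = -0.167 < 0, so the root lies in [0.125, 0.15625]
p(0.140625) = -0.0437 < 0, so the root lies in [0.125, 0.140625]
p(0.1328125) = 0.0174 > 0, so the root lies in [0.1328125, 0.140625]

0.1328125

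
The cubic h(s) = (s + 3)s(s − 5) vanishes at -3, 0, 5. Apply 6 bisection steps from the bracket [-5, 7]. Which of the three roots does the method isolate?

m = 1, h(m) = -16 (−); new bracket [1, 7]
m = 4, h(m) = -28 (−); new bracket [4, 7]
m = 5.5, h(m) = 23.375 (+); new bracket [4, 5.5]
m = 4.75, h(m) = -9.2031 (−); new bracket [4.75, 5.5]
m = 5.125, h(m) = 5.2051 (+); new bracket [4.75, 5.125]
m = 4.9375, h(m) = -2.4495 (−); new bracket [4.9375, 5.125]

5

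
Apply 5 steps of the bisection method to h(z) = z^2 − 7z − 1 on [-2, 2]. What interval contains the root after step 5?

midpoint 0: h = -1 < 0 → [-2, 0]
midpoint -1: h = 7 > 0 → [-1, 0]
midpoint -0.5: h = 2.75 > 0 → [-0.5, 0]
midpoint -0.25: h = 0.8125 > 0 → [-0.25, 0]
midpoint -0.125: h = -0.1094 < 0 → [-0.25, -0.125]

[-0.25, -0.125]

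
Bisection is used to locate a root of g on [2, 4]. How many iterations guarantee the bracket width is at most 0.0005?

12

Width after n steps is 2/2^n. Need 2^n ≥ 2/0.0005 = 4000.
2^11 = 2048 < 4000 ≤ 2^12 = 4096, so n = 12.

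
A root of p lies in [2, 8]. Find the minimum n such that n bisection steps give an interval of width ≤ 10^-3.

13

Width after n steps is 6/2^n. Need 2^n ≥ 6/10^-3 = 6000.
2^12 = 4096 < 6000 ≤ 2^13 = 8192, so n = 13.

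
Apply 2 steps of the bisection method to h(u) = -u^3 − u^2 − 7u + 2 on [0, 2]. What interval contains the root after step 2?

midpoint 1: h = -7 < 0 → [0, 1]
midpoint 0.5: h = -1.875 < 0 → [0, 0.5]

[0, 0.5]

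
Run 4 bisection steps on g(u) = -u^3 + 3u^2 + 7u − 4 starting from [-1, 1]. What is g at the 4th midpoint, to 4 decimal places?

-1.0059

g(0) = -4 < 0, so the root lies in [0, 1]
g(0.5) = 0.125 > 0, so the root lies in [0, 0.5]
g(0.25) = -2.078125 < 0, so the root lies in [0.25, 0.5]
g(0.375) = -1.0059 < 0, so the root lies in [0.375, 0.5]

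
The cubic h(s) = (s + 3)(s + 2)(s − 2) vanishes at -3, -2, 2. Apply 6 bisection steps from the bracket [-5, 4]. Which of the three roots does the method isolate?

midpoint -0.5: h = -9.375 < 0 → [-0.5, 4]
midpoint 1.75: h = -4.453125 < 0 → [1.75, 4]
midpoint 2.875: h = 25.060547 > 0 → [1.75, 2.875]
midpoint 2.3125: h = 7.1594 > 0 → [1.75, 2.3125]
midpoint 2.03125: h = 0.6338 > 0 → [1.75, 2.03125]
midpoint 1.890625: h = -2.0811 < 0 → [1.890625, 2.03125]

2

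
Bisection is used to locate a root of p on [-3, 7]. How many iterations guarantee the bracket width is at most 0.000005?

21

Width after n steps is 10/2^n. Need 2^n ≥ 10/0.000005 = 2000000.
2^20 = 1048576 < 2000000 ≤ 2^21 = 2097152, so n = 21.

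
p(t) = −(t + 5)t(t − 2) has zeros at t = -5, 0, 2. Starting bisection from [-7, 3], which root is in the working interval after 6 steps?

-5

midpoint -2: p = -24 < 0 → [-7, -2]
midpoint -4.5: p = -14.625 < 0 → [-7, -4.5]
midpoint -5.75: p = 33.421875 > 0 → [-5.75, -4.5]
midpoint -5.125: p = 4.5645 > 0 → [-5.125, -4.5]
midpoint -4.8125: p = -6.1472 < 0 → [-5.125, -4.8125]
midpoint -4.96875: p = -1.0821 < 0 → [-5.125, -4.96875]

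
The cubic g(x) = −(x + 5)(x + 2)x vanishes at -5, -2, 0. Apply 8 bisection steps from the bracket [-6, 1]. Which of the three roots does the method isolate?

x = -2.5 gives g = -3.125, negative; keep [-6, -2.5]
x = -4.25 gives g = -7.171875, negative; keep [-6, -4.25]
x = -5.125 gives g = 2.001953, positive; keep [-5.125, -4.25]
x = -4.6875 gives g = -3.9368, negative; keep [-5.125, -4.6875]
x = -4.90625 gives g = -1.3368, negative; keep [-5.125, -4.90625]
x = -5.015625 gives g = 0.2363, positive; keep [-5.015625, -4.90625]
x = -4.9609375 gives g = -0.5738, negative; keep [-5.015625, -4.9609375]
x = -4.98828125 gives g = -0.1747, negative; keep [-5.015625, -4.98828125]

-5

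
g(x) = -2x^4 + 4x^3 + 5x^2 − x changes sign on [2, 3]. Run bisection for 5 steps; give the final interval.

[2.8125, 2.84375]

m = 2.5, g(m) = 13.125 (+); new bracket [2.5, 3]
m = 2.75, g(m) = 3.867188 (+); new bracket [2.75, 3]
m = 2.875, g(m) = -3.133301 (−); new bracket [2.75, 2.875]
m = 2.8125, g(m) = 0.5864 (+); new bracket [2.8125, 2.875]
m = 2.84375, g(m) = -1.2169 (−); new bracket [2.8125, 2.84375]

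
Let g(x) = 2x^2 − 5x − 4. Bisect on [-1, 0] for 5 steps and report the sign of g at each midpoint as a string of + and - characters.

g(-0.5) = -1 < 0, so the root lies in [-1, -0.5]
g(-0.75) = 0.875 > 0, so the root lies in [-0.75, -0.5]
g(-0.625) = -0.09375 < 0, so the root lies in [-0.75, -0.625]
g(-0.6875) = 0.3828 > 0, so the root lies in [-0.6875, -0.625]
g(-0.65625) = 0.1426 > 0, so the root lies in [-0.65625, -0.625]

-+-++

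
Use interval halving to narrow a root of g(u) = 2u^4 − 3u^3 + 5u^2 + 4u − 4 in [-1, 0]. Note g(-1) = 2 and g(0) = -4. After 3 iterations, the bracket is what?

[-1, -0.875]

g(-0.5) = -4.25 < 0, so the root lies in [-1, -0.5]
g(-0.75) = -2.289062 < 0, so the root lies in [-1, -0.75]
g(-0.875) = -0.489746 < 0, so the root lies in [-1, -0.875]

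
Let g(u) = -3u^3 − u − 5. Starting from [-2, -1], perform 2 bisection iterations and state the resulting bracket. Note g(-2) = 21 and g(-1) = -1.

midpoint -1.5: g = 6.625 > 0 → [-1.5, -1]
midpoint -1.25: g = 2.109375 > 0 → [-1.25, -1]

[-1.25, -1]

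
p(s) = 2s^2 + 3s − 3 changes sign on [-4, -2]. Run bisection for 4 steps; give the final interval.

midpoint -3: p = 6 > 0 → [-3, -2]
midpoint -2.5: p = 2 > 0 → [-2.5, -2]
midpoint -2.25: p = 0.375 > 0 → [-2.25, -2]
midpoint -2.125: p = -0.3438 < 0 → [-2.25, -2.125]

[-2.25, -2.125]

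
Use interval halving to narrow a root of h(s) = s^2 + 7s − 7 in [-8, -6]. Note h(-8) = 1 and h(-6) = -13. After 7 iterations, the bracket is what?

s = -7 gives h = -7, negative; keep [-8, -7]
s = -7.5 gives h = -3.25, negative; keep [-8, -7.5]
s = -7.75 gives h = -1.1875, negative; keep [-8, -7.75]
s = -7.875 gives h = -0.1094, negative; keep [-8, -7.875]
s = -7.9375 gives h = 0.4414, positive; keep [-7.9375, -7.875]
s = -7.90625 gives h = 0.165, positive; keep [-7.90625, -7.875]
s = -7.890625 gives h = 0.0276, positive; keep [-7.890625, -7.875]

[-7.890625, -7.875]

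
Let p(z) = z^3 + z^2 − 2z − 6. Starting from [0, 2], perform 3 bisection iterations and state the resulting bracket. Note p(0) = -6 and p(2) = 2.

z = 1 gives p = -6, negative; keep [1, 2]
z = 1.5 gives p = -3.375, negative; keep [1.5, 2]
z = 1.75 gives p = -1.078125, negative; keep [1.75, 2]

[1.75, 2]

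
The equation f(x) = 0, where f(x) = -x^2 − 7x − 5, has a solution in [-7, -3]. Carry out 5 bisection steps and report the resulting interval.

[-6.25, -6.125]

midpoint -5: f = 5 > 0 → [-7, -5]
midpoint -6: f = 1 > 0 → [-7, -6]
midpoint -6.5: f = -1.75 < 0 → [-6.5, -6]
midpoint -6.25: f = -0.3125 < 0 → [-6.25, -6]
midpoint -6.125: f = 0.3594 > 0 → [-6.25, -6.125]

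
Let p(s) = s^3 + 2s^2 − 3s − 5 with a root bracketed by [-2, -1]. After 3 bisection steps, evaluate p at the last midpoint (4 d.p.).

0.3066

m = -1.5, p(m) = 0.625 (+); new bracket [-1.5, -1]
m = -1.25, p(m) = -0.078125 (−); new bracket [-1.5, -1.25]
m = -1.375, p(m) = 0.306641 (+); new bracket [-1.375, -1.25]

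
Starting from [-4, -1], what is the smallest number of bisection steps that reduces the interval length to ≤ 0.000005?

20

Width after n steps is 3/2^n. Need 2^n ≥ 3/0.000005 = 600000.
2^19 = 524288 < 600000 ≤ 2^20 = 1048576, so n = 20.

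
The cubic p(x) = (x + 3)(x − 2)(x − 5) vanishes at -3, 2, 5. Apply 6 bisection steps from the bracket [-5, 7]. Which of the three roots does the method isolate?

p(1) = 16 > 0, so the root lies in [-5, 1]
p(-2) = 28 > 0, so the root lies in [-5, -2]
p(-3.5) = -23.375 < 0, so the root lies in [-3.5, -2]
p(-2.75) = 9.2031 > 0, so the root lies in [-3.5, -2.75]
p(-3.125) = -5.2051 < 0, so the root lies in [-3.125, -2.75]
p(-2.9375) = 2.4495 > 0, so the root lies in [-3.125, -2.9375]

-3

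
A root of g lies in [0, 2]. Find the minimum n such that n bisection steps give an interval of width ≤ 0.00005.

Width after n steps is 2/2^n. Need 2^n ≥ 2/0.00005 = 40000.
2^15 = 32768 < 40000 ≤ 2^16 = 65536, so n = 16.

16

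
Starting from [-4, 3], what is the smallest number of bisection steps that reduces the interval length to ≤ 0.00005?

18

Width after n steps is 7/2^n. Need 2^n ≥ 7/0.00005 = 140000.
2^17 = 131072 < 140000 ≤ 2^18 = 262144, so n = 18.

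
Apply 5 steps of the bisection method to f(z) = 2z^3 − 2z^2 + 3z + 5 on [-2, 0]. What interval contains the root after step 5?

f(-1) = -2 < 0, so the root lies in [-1, 0]
f(-0.5) = 2.75 > 0, so the root lies in [-1, -0.5]
f(-0.75) = 0.78125 > 0, so the root lies in [-1, -0.75]
f(-0.875) = -0.4961 < 0, so the root lies in [-0.875, -0.75]
f(-0.8125) = 0.1694 > 0, so the root lies in [-0.875, -0.8125]

[-0.875, -0.8125]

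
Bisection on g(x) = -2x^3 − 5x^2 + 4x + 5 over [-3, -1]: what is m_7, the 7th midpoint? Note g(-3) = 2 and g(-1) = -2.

midpoint -2: g = -7 < 0 → [-3, -2]
midpoint -2.5: g = -5 < 0 → [-3, -2.5]
midpoint -2.75: g = -2.21875 < 0 → [-3, -2.75]
midpoint -2.875: g = -0.3008 < 0 → [-3, -2.875]
midpoint -2.9375: g = 0.8003 > 0 → [-2.9375, -2.875]
midpoint -2.90625: g = 0.2376 > 0 → [-2.90625, -2.875]
midpoint -2.890625: g = -0.0346 < 0 → [-2.90625, -2.890625]

-2.890625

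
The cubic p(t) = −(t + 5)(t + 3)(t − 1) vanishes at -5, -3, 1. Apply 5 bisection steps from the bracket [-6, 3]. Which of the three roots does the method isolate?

t = -1.5 gives p = 13.125, positive; keep [-1.5, 3]
t = 0.75 gives p = 5.390625, positive; keep [0.75, 3]
t = 1.875 gives p = -29.326172, negative; keep [0.75, 1.875]
t = 1.3125 gives p = -8.5071, negative; keep [0.75, 1.3125]
t = 1.03125 gives p = -0.7598, negative; keep [0.75, 1.03125]

1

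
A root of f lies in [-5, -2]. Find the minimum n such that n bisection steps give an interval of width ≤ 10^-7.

Width after n steps is 3/2^n. Need 2^n ≥ 3/10^-7 = 30000000.
2^24 = 16777216 < 30000000 ≤ 2^25 = 33554432, so n = 25.

25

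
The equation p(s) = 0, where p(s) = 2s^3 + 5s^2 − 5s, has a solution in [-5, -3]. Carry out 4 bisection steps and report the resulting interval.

[-3.375, -3.25]

m = -4, p(m) = -28 (−); new bracket [-4, -3]
m = -3.5, p(m) = -7 (−); new bracket [-3.5, -3]
m = -3.25, p(m) = 0.40625 (+); new bracket [-3.5, -3.25]
m = -3.375, p(m) = -3.0586 (−); new bracket [-3.375, -3.25]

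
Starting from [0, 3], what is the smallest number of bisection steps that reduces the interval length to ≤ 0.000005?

20

Width after n steps is 3/2^n. Need 2^n ≥ 3/0.000005 = 600000.
2^19 = 524288 < 600000 ≤ 2^20 = 1048576, so n = 20.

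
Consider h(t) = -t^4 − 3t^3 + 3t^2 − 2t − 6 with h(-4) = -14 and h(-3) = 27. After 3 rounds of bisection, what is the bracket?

[-3.875, -3.75]

t = -3.5 gives h = 16.3125, positive; keep [-4, -3.5]
t = -3.75 gives h = 4.136719, positive; keep [-4, -3.75]
t = -3.875 gives h = -4.115479, negative; keep [-3.875, -3.75]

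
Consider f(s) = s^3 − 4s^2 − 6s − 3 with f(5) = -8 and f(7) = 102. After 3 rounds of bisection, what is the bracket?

[5.25, 5.5]

f(6) = 33 > 0, so the root lies in [5, 6]
f(5.5) = 9.375 > 0, so the root lies in [5, 5.5]
f(5.25) = -0.046875 < 0, so the root lies in [5.25, 5.5]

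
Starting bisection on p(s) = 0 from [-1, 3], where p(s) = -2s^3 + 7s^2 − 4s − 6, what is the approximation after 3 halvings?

p(1) = -5 < 0, so the root lies in [-1, 1]
p(0) = -6 < 0, so the root lies in [-1, 0]
p(-0.5) = -2 < 0, so the root lies in [-1, -0.5]

-0.5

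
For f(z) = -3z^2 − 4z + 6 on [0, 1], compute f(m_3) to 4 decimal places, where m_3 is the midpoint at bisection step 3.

f(0.5) = 3.25 > 0, so the root lies in [0.5, 1]
f(0.75) = 1.3125 > 0, so the root lies in [0.75, 1]
f(0.875) = 0.203125 > 0, so the root lies in [0.875, 1]

0.2031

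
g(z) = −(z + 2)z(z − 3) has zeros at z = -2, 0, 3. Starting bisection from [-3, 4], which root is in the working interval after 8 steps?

midpoint 0.5: g = 3.125 > 0 → [0.5, 4]
midpoint 2.25: g = 7.171875 > 0 → [2.25, 4]
midpoint 3.125: g = -2.001953 < 0 → [2.25, 3.125]
midpoint 2.6875: g = 3.9368 > 0 → [2.6875, 3.125]
midpoint 2.90625: g = 1.3368 > 0 → [2.90625, 3.125]
midpoint 3.015625: g = -0.2363 < 0 → [2.90625, 3.015625]
midpoint 2.9609375: g = 0.5738 > 0 → [2.9609375, 3.015625]
midpoint 2.98828125: g = 0.1747 > 0 → [2.98828125, 3.015625]

3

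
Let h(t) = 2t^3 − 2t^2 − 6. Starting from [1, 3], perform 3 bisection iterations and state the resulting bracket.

[1.75, 2]

h(2) = 2 > 0, so the root lies in [1, 2]
h(1.5) = -3.75 < 0, so the root lies in [1.5, 2]
h(1.75) = -1.40625 < 0, so the root lies in [1.75, 2]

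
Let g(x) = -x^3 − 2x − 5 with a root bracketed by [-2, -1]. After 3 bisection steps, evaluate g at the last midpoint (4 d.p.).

x = -1.5 gives g = 1.375, positive; keep [-1.5, -1]
x = -1.25 gives g = -0.546875, negative; keep [-1.5, -1.25]
x = -1.375 gives g = 0.349609, positive; keep [-1.375, -1.25]

0.3496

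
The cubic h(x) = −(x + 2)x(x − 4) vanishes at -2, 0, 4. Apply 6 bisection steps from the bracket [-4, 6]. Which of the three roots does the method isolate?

x = 1 gives h = 9, positive; keep [1, 6]
x = 3.5 gives h = 9.625, positive; keep [3.5, 6]
x = 4.75 gives h = -24.046875, negative; keep [3.5, 4.75]
x = 4.125 gives h = -3.1582, negative; keep [3.5, 4.125]
x = 3.8125 gives h = 4.155, positive; keep [3.8125, 4.125]
x = 3.96875 gives h = 0.7403, positive; keep [3.96875, 4.125]

4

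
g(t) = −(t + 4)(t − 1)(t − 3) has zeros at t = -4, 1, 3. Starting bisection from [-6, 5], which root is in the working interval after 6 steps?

t = -0.5 gives g = -18.375, negative; keep [-6, -0.5]
t = -3.25 gives g = -19.921875, negative; keep [-6, -3.25]
t = -4.625 gives g = 26.806641, positive; keep [-4.625, -3.25]
t = -3.9375 gives g = -2.1409, negative; keep [-4.625, -3.9375]
t = -4.28125 gives g = 10.8152, positive; keep [-4.28125, -3.9375]
t = -4.109375 gives g = 3.973, positive; keep [-4.109375, -3.9375]

-4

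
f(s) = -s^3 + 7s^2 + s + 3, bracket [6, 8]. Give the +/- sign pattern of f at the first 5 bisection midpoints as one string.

+--++

m = 7, f(m) = 10 (+); new bracket [7, 8]
m = 7.5, f(m) = -17.625 (−); new bracket [7, 7.5]
m = 7.25, f(m) = -2.890625 (−); new bracket [7, 7.25]
m = 7.125, f(m) = 3.7793 (+); new bracket [7.125, 7.25]
m = 7.1875, f(m) = 0.5012 (+); new bracket [7.1875, 7.25]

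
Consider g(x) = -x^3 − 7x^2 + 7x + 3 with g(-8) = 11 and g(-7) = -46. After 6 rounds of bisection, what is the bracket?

[-7.84375, -7.828125]

midpoint -7.5: g = -21.375 < 0 → [-8, -7.5]
midpoint -7.75: g = -6.203125 < 0 → [-8, -7.75]
midpoint -7.875: g = 2.138672 > 0 → [-7.875, -7.75]
midpoint -7.8125: g = -2.0964 < 0 → [-7.875, -7.8125]
midpoint -7.84375: g = 0.005 > 0 → [-7.84375, -7.8125]
midpoint -7.828125: g = -1.0498 < 0 → [-7.84375, -7.828125]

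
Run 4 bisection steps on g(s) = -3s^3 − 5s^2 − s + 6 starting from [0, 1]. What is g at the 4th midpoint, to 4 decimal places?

m = 0.5, g(m) = 3.875 (+); new bracket [0.5, 1]
m = 0.75, g(m) = 1.171875 (+); new bracket [0.75, 1]
m = 0.875, g(m) = -0.712891 (−); new bracket [0.75, 0.875]
m = 0.8125, g(m) = 0.2776 (+); new bracket [0.8125, 0.875]

0.2776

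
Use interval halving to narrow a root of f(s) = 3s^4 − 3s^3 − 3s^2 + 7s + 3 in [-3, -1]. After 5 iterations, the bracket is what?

s = -2 gives f = 49, positive; keep [-2, -1]
s = -1.5 gives f = 11.0625, positive; keep [-1.5, -1]
s = -1.25 gives f = 2.746094, positive; keep [-1.25, -1]
s = -1.125 gives f = 0.405, positive; keep [-1.125, -1]
s = -1.0625 gives f = -0.4025, negative; keep [-1.125, -1.0625]

[-1.125, -1.0625]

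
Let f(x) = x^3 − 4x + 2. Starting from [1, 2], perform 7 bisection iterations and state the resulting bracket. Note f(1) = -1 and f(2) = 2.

[1.671875, 1.6796875]

x = 1.5 gives f = -0.625, negative; keep [1.5, 2]
x = 1.75 gives f = 0.359375, positive; keep [1.5, 1.75]
x = 1.625 gives f = -0.208984, negative; keep [1.625, 1.75]
x = 1.6875 gives f = 0.0554, positive; keep [1.625, 1.6875]
x = 1.65625 gives f = -0.0816, negative; keep [1.65625, 1.6875]
x = 1.671875 gives f = -0.0143, negative; keep [1.671875, 1.6875]
x = 1.6796875 gives f = 0.0202, positive; keep [1.671875, 1.6796875]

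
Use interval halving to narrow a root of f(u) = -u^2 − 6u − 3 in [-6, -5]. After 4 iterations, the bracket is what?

[-5.5, -5.4375]

midpoint -5.5: f = -0.25 < 0 → [-5.5, -5]
midpoint -5.25: f = 0.9375 > 0 → [-5.5, -5.25]
midpoint -5.375: f = 0.359375 > 0 → [-5.5, -5.375]
midpoint -5.4375: f = 0.0586 > 0 → [-5.5, -5.4375]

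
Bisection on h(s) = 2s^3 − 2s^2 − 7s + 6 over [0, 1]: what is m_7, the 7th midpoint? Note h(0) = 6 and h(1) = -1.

m = 0.5, h(m) = 2.25 (+); new bracket [0.5, 1]
m = 0.75, h(m) = 0.46875 (+); new bracket [0.75, 1]
m = 0.875, h(m) = -0.316406 (−); new bracket [0.75, 0.875]
m = 0.8125, h(m) = 0.0649 (+); new bracket [0.8125, 0.875]
m = 0.84375, h(m) = -0.1287 (−); new bracket [0.8125, 0.84375]
m = 0.828125, h(m) = -0.0326 (−); new bracket [0.8125, 0.828125]
m = 0.8203125, h(m) = 0.016 (+); new bracket [0.8203125, 0.828125]

0.8203125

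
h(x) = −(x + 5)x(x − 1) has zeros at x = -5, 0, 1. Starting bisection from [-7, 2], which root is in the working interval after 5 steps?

m = -2.5, h(m) = -21.875 (−); new bracket [-7, -2.5]
m = -4.75, h(m) = -6.828125 (−); new bracket [-7, -4.75]
m = -5.875, h(m) = 35.341797 (+); new bracket [-5.875, -4.75]
m = -5.3125, h(m) = 10.4797 (+); new bracket [-5.3125, -4.75]
m = -5.03125, h(m) = 0.9483 (+); new bracket [-5.03125, -4.75]

-5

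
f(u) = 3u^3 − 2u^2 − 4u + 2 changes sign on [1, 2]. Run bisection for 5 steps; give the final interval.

f(1.5) = 1.625 > 0, so the root lies in [1, 1.5]
f(1.25) = -0.265625 < 0, so the root lies in [1.25, 1.5]
f(1.375) = 0.517578 > 0, so the root lies in [1.25, 1.375]
f(1.3125) = 0.0876 > 0, so the root lies in [1.25, 1.3125]
f(1.28125) = -0.0983 < 0, so the root lies in [1.28125, 1.3125]

[1.28125, 1.3125]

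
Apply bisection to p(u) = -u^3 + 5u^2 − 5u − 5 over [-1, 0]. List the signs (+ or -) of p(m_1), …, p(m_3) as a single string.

-++

p(-0.5) = -1.125 < 0, so the root lies in [-1, -0.5]
p(-0.75) = 1.984375 > 0, so the root lies in [-0.75, -0.5]
p(-0.625) = 0.322266 > 0, so the root lies in [-0.625, -0.5]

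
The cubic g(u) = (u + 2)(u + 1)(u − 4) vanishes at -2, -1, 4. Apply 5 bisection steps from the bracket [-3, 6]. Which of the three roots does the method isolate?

midpoint 1.5: g = -21.875 < 0 → [1.5, 6]
midpoint 3.75: g = -6.828125 < 0 → [3.75, 6]
midpoint 4.875: g = 35.341797 > 0 → [3.75, 4.875]
midpoint 4.3125: g = 10.4797 > 0 → [3.75, 4.3125]
midpoint 4.03125: g = 0.9483 > 0 → [3.75, 4.03125]

4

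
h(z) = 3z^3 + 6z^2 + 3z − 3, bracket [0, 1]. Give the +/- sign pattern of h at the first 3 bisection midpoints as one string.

m = 0.5, h(m) = 0.375 (+); new bracket [0, 0.5]
m = 0.25, h(m) = -1.828125 (−); new bracket [0.25, 0.5]
m = 0.375, h(m) = -0.873047 (−); new bracket [0.375, 0.5]

+--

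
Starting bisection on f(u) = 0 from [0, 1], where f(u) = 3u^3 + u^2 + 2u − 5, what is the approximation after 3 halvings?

u = 0.5 gives f = -3.375, negative; keep [0.5, 1]
u = 0.75 gives f = -1.671875, negative; keep [0.75, 1]
u = 0.875 gives f = -0.474609, negative; keep [0.875, 1]

0.875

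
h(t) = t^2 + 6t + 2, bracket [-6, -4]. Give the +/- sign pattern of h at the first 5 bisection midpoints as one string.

midpoint -5: h = -3 < 0 → [-6, -5]
midpoint -5.5: h = -0.75 < 0 → [-6, -5.5]
midpoint -5.75: h = 0.5625 > 0 → [-5.75, -5.5]
midpoint -5.625: h = -0.1094 < 0 → [-5.75, -5.625]
midpoint -5.6875: h = 0.2227 > 0 → [-5.6875, -5.625]

--+-+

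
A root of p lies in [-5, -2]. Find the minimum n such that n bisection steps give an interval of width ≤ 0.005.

Width after n steps is 3/2^n. Need 2^n ≥ 3/0.005 = 600.
2^9 = 512 < 600 ≤ 2^10 = 1024, so n = 10.

10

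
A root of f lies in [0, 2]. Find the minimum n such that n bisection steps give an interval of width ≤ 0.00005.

Width after n steps is 2/2^n. Need 2^n ≥ 2/0.00005 = 40000.
2^15 = 32768 < 40000 ≤ 2^16 = 65536, so n = 16.

16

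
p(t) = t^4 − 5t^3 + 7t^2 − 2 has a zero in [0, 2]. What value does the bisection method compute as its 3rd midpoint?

t = 1 gives p = 1, positive; keep [0, 1]
t = 0.5 gives p = -0.8125, negative; keep [0.5, 1]
t = 0.75 gives p = 0.144531, positive; keep [0.5, 0.75]

0.75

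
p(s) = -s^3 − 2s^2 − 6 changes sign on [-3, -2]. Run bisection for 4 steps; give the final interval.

m = -2.5, p(m) = -2.875 (−); new bracket [-3, -2.5]
m = -2.75, p(m) = -0.328125 (−); new bracket [-3, -2.75]
m = -2.875, p(m) = 1.232422 (+); new bracket [-2.875, -2.75]
m = -2.8125, p(m) = 0.427 (+); new bracket [-2.8125, -2.75]

[-2.8125, -2.75]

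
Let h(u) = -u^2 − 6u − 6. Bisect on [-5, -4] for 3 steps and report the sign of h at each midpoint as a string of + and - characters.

u = -4.5 gives h = 0.75, positive; keep [-5, -4.5]
u = -4.75 gives h = -0.0625, negative; keep [-4.75, -4.5]
u = -4.625 gives h = 0.359375, positive; keep [-4.75, -4.625]

+-+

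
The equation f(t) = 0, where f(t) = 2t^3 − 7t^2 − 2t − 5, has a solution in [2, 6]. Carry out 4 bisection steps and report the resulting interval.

[3.75, 4]

m = 4, f(m) = 3 (+); new bracket [2, 4]
m = 3, f(m) = -20 (−); new bracket [3, 4]
m = 3.5, f(m) = -12 (−); new bracket [3.5, 4]
m = 3.75, f(m) = -5.4688 (−); new bracket [3.75, 4]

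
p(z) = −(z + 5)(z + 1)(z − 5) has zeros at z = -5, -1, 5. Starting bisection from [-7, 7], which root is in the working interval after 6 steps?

5

midpoint 0: p = 25 > 0 → [0, 7]
midpoint 3.5: p = 57.375 > 0 → [3.5, 7]
midpoint 5.25: p = -16.015625 < 0 → [3.5, 5.25]
midpoint 4.375: p = 31.4941 > 0 → [4.375, 5.25]
midpoint 4.8125: p = 10.6941 > 0 → [4.8125, 5.25]
midpoint 5.03125: p = -1.8907 < 0 → [4.8125, 5.03125]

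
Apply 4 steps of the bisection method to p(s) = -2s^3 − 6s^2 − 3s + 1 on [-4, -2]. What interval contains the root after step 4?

[-2.25, -2.125]

s = -3 gives p = 10, positive; keep [-3, -2]
s = -2.5 gives p = 2.25, positive; keep [-2.5, -2]
s = -2.25 gives p = 0.15625, positive; keep [-2.25, -2]
s = -2.125 gives p = -0.5273, negative; keep [-2.25, -2.125]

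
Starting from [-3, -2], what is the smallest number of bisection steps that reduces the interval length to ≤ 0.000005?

18

Width after n steps is 1/2^n. Need 2^n ≥ 1/0.000005 = 200000.
2^17 = 131072 < 200000 ≤ 2^18 = 262144, so n = 18.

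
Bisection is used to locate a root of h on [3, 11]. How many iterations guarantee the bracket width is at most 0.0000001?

Width after n steps is 8/2^n. Need 2^n ≥ 8/0.0000001 = 80000000.
2^26 = 67108864 < 80000000 ≤ 2^27 = 134217728, so n = 27.

27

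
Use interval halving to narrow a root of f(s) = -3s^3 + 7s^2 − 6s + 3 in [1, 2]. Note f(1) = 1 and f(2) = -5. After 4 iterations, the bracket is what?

m = 1.5, f(m) = -0.375 (−); new bracket [1, 1.5]
m = 1.25, f(m) = 0.578125 (+); new bracket [1.25, 1.5]
m = 1.375, f(m) = 0.185547 (+); new bracket [1.375, 1.5]
m = 1.4375, f(m) = -0.0715 (−); new bracket [1.375, 1.4375]

[1.375, 1.4375]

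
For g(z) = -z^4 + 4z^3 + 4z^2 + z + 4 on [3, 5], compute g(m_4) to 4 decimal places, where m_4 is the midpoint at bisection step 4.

2.5623

midpoint 4: g = 72 > 0 → [4, 5]
midpoint 4.5: g = 43.9375 > 0 → [4.5, 5]
midpoint 4.75: g = 18.621094 > 0 → [4.75, 5]
midpoint 4.875: g = 2.5623 > 0 → [4.875, 5]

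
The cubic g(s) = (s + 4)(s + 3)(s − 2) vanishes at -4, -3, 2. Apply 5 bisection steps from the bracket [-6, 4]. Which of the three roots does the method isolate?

g(-1) = -18 < 0, so the root lies in [-1, 4]
g(1.5) = -12.375 < 0, so the root lies in [1.5, 4]
g(2.75) = 29.109375 > 0, so the root lies in [1.5, 2.75]
g(2.125) = 3.9238 > 0, so the root lies in [1.5, 2.125]
g(1.8125) = -5.2449 < 0, so the root lies in [1.8125, 2.125]

2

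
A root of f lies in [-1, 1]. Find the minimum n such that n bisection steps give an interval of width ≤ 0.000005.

Width after n steps is 2/2^n. Need 2^n ≥ 2/0.000005 = 400000.
2^18 = 262144 < 400000 ≤ 2^19 = 524288, so n = 19.

19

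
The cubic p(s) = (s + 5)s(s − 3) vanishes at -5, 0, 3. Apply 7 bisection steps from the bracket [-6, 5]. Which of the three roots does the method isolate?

-5

m = -0.5, p(m) = 7.875 (+); new bracket [-6, -0.5]
m = -3.25, p(m) = 35.546875 (+); new bracket [-6, -3.25]
m = -4.625, p(m) = 13.224609 (+); new bracket [-6, -4.625]
m = -5.3125, p(m) = -13.8 (−); new bracket [-5.3125, -4.625]
m = -4.96875, p(m) = 1.2373 (+); new bracket [-5.3125, -4.96875]
m = -5.140625, p(m) = -5.8849 (−); new bracket [-5.140625, -4.96875]
m = -5.0546875, p(m) = -2.2265 (−); new bracket [-5.0546875, -4.96875]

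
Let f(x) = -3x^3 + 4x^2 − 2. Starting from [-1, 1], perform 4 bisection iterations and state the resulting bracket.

[-0.625, -0.5]

midpoint 0: f = -2 < 0 → [-1, 0]
midpoint -0.5: f = -0.625 < 0 → [-1, -0.5]
midpoint -0.75: f = 1.515625 > 0 → [-0.75, -0.5]
midpoint -0.625: f = 0.2949 > 0 → [-0.625, -0.5]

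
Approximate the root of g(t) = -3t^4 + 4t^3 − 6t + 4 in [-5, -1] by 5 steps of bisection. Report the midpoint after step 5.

-1.125

t = -3 gives g = -329, negative; keep [-3, -1]
t = -2 gives g = -64, negative; keep [-2, -1]
t = -1.5 gives g = -15.6875, negative; keep [-1.5, -1]
t = -1.25 gives g = -3.6367, negative; keep [-1.25, -1]
t = -1.125 gives g = 0.2493, positive; keep [-1.25, -1.125]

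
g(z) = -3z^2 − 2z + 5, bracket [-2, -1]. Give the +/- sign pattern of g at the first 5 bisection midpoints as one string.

+-+-+

midpoint -1.5: g = 1.25 > 0 → [-2, -1.5]
midpoint -1.75: g = -0.6875 < 0 → [-1.75, -1.5]
midpoint -1.625: g = 0.328125 > 0 → [-1.75, -1.625]
midpoint -1.6875: g = -0.168 < 0 → [-1.6875, -1.625]
midpoint -1.65625: g = 0.083 > 0 → [-1.6875, -1.65625]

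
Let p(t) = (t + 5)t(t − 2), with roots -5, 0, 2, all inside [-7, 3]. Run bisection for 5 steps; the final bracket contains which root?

p(-2) = 24 > 0, so the root lies in [-7, -2]
p(-4.5) = 14.625 > 0, so the root lies in [-7, -4.5]
p(-5.75) = -33.421875 < 0, so the root lies in [-5.75, -4.5]
p(-5.125) = -4.5645 < 0, so the root lies in [-5.125, -4.5]
p(-4.8125) = 6.1472 > 0, so the root lies in [-5.125, -4.8125]

-5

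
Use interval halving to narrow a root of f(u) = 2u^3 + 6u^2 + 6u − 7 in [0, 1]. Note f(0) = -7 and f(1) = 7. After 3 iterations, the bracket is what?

midpoint 0.5: f = -2.25 < 0 → [0.5, 1]
midpoint 0.75: f = 1.71875 > 0 → [0.5, 0.75]
midpoint 0.625: f = -0.417969 < 0 → [0.625, 0.75]

[0.625, 0.75]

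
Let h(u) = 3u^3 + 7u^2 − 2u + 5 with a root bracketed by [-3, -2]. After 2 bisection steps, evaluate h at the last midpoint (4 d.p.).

u = -2.5 gives h = 6.875, positive; keep [-3, -2.5]
u = -2.75 gives h = 1.046875, positive; keep [-3, -2.75]

1.0469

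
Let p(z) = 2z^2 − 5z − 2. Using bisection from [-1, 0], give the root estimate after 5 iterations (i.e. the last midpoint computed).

m = -0.5, p(m) = 1 (+); new bracket [-0.5, 0]
m = -0.25, p(m) = -0.625 (−); new bracket [-0.5, -0.25]
m = -0.375, p(m) = 0.15625 (+); new bracket [-0.375, -0.25]
m = -0.3125, p(m) = -0.2422 (−); new bracket [-0.375, -0.3125]
m = -0.34375, p(m) = -0.0449 (−); new bracket [-0.375, -0.34375]

-0.34375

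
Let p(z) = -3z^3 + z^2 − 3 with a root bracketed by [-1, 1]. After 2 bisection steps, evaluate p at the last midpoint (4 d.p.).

-2.3750

m = 0, p(m) = -3 (−); new bracket [-1, 0]
m = -0.5, p(m) = -2.375 (−); new bracket [-1, -0.5]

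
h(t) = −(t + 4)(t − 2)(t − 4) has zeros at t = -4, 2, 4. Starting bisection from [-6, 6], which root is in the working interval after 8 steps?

-4

t = 0 gives h = -32, negative; keep [-6, 0]
t = -3 gives h = -35, negative; keep [-6, -3]
t = -4.5 gives h = 27.625, positive; keep [-4.5, -3]
t = -3.75 gives h = -11.1406, negative; keep [-4.5, -3.75]
t = -4.125 gives h = 6.2207, positive; keep [-4.125, -3.75]
t = -3.9375 gives h = -2.9456, negative; keep [-4.125, -3.9375]
t = -4.03125 gives h = 1.5137, positive; keep [-4.03125, -3.9375]
t = -3.984375 gives h = -0.7466, negative; keep [-4.03125, -3.984375]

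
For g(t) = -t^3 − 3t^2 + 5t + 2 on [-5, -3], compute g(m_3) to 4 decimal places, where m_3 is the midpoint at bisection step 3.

3.3281

t = -4 gives g = -2, negative; keep [-5, -4]
t = -4.5 gives g = 9.875, positive; keep [-4.5, -4]
t = -4.25 gives g = 3.328125, positive; keep [-4.25, -4]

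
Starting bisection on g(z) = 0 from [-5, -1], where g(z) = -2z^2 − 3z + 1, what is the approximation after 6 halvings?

midpoint -3: g = -8 < 0 → [-3, -1]
midpoint -2: g = -1 < 0 → [-2, -1]
midpoint -1.5: g = 1 > 0 → [-2, -1.5]
midpoint -1.75: g = 0.125 > 0 → [-2, -1.75]
midpoint -1.875: g = -0.4062 < 0 → [-1.875, -1.75]
midpoint -1.8125: g = -0.1328 < 0 → [-1.8125, -1.75]

-1.8125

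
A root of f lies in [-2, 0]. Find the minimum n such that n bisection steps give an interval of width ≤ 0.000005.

Width after n steps is 2/2^n. Need 2^n ≥ 2/0.000005 = 400000.
2^18 = 262144 < 400000 ≤ 2^19 = 524288, so n = 19.

19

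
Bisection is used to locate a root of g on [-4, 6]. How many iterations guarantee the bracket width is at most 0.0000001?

Width after n steps is 10/2^n. Need 2^n ≥ 10/0.0000001 = 100000000.
2^26 = 67108864 < 100000000 ≤ 2^27 = 134217728, so n = 27.

27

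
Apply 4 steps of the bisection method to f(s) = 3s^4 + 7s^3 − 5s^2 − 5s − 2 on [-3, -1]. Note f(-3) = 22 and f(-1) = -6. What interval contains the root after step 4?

midpoint -2: f = -20 < 0 → [-3, -2]
midpoint -2.5: f = -12.9375 < 0 → [-3, -2.5]
midpoint -2.75: f = -0.066406 < 0 → [-3, -2.75]
midpoint -2.875: f = 9.6628 > 0 → [-2.875, -2.75]

[-2.875, -2.75]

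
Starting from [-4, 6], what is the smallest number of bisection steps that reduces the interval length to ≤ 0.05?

8

Width after n steps is 10/2^n. Need 2^n ≥ 10/0.05 = 200.
2^7 = 128 < 200 ≤ 2^8 = 256, so n = 8.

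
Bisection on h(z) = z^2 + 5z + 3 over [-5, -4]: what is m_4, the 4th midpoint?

m = -4.5, h(m) = 0.75 (+); new bracket [-4.5, -4]
m = -4.25, h(m) = -0.1875 (−); new bracket [-4.5, -4.25]
m = -4.375, h(m) = 0.265625 (+); new bracket [-4.375, -4.25]
m = -4.3125, h(m) = 0.0352 (+); new bracket [-4.3125, -4.25]

-4.3125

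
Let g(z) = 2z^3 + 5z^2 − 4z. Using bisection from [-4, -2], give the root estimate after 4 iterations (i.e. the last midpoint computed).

-3.125

z = -3 gives g = 3, positive; keep [-4, -3]
z = -3.5 gives g = -10.5, negative; keep [-3.5, -3]
z = -3.25 gives g = -2.84375, negative; keep [-3.25, -3]
z = -3.125 gives g = 0.293, positive; keep [-3.25, -3.125]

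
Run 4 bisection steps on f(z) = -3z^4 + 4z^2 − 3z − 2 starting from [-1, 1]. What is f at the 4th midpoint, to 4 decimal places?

z = 0 gives f = -2, negative; keep [-1, 0]
z = -0.5 gives f = 0.3125, positive; keep [-0.5, 0]
z = -0.25 gives f = -1.011719, negative; keep [-0.5, -0.25]
z = -0.375 gives f = -0.3718, negative; keep [-0.5, -0.375]

-0.3718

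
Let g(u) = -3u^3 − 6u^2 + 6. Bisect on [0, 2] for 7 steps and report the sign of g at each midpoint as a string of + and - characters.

midpoint 1: g = -3 < 0 → [0, 1]
midpoint 0.5: g = 4.125 > 0 → [0.5, 1]
midpoint 0.75: g = 1.359375 > 0 → [0.75, 1]
midpoint 0.875: g = -0.6035 < 0 → [0.75, 0.875]
midpoint 0.8125: g = 0.4299 > 0 → [0.8125, 0.875]
midpoint 0.84375: g = -0.0735 < 0 → [0.8125, 0.84375]
midpoint 0.828125: g = 0.1815 > 0 → [0.828125, 0.84375]

-++-+-+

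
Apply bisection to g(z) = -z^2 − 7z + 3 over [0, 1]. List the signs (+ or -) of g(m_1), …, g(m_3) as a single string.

-++

z = 0.5 gives g = -0.75, negative; keep [0, 0.5]
z = 0.25 gives g = 1.1875, positive; keep [0.25, 0.5]
z = 0.375 gives g = 0.234375, positive; keep [0.375, 0.5]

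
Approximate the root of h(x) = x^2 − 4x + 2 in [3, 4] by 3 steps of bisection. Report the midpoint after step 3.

3.375

h(3.5) = 0.25 > 0, so the root lies in [3, 3.5]
h(3.25) = -0.4375 < 0, so the root lies in [3.25, 3.5]
h(3.375) = -0.109375 < 0, so the root lies in [3.375, 3.5]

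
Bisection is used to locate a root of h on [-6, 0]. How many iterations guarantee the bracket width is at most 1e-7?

Width after n steps is 6/2^n. Need 2^n ≥ 6/1e-7 = 60000000.
2^25 = 33554432 < 60000000 ≤ 2^26 = 67108864, so n = 26.

26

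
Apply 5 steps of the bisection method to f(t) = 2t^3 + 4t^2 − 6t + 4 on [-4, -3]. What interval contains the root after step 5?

[-3.15625, -3.125]

f(-3.5) = -11.75 < 0, so the root lies in [-3.5, -3]
f(-3.25) = -2.90625 < 0, so the root lies in [-3.25, -3]
f(-3.125) = 0.777344 > 0, so the root lies in [-3.25, -3.125]
f(-3.1875) = -1.0054 < 0, so the root lies in [-3.1875, -3.125]
f(-3.15625) = -0.0994 < 0, so the root lies in [-3.15625, -3.125]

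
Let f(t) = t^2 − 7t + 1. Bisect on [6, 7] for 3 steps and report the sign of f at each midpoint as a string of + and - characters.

--+

m = 6.5, f(m) = -2.25 (−); new bracket [6.5, 7]
m = 6.75, f(m) = -0.6875 (−); new bracket [6.75, 7]
m = 6.875, f(m) = 0.140625 (+); new bracket [6.75, 6.875]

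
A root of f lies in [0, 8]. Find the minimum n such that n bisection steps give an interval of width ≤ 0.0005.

14

Width after n steps is 8/2^n. Need 2^n ≥ 8/0.0005 = 16000.
2^13 = 8192 < 16000 ≤ 2^14 = 16384, so n = 14.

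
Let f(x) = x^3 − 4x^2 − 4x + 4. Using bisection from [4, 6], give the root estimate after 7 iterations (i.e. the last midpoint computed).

f(5) = 9 > 0, so the root lies in [4, 5]
f(4.5) = -3.875 < 0, so the root lies in [4.5, 5]
f(4.75) = 1.921875 > 0, so the root lies in [4.5, 4.75]
f(4.625) = -1.1309 < 0, so the root lies in [4.625, 4.75]
f(4.6875) = 0.3562 > 0, so the root lies in [4.625, 4.6875]
f(4.65625) = -0.3971 < 0, so the root lies in [4.65625, 4.6875]
f(4.671875) = -0.0229 < 0, so the root lies in [4.671875, 4.6875]

4.671875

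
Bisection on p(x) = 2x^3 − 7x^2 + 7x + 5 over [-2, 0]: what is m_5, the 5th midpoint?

m = -1, p(m) = -11 (−); new bracket [-1, 0]
m = -0.5, p(m) = -0.5 (−); new bracket [-0.5, 0]
m = -0.25, p(m) = 2.78125 (+); new bracket [-0.5, -0.25]
m = -0.375, p(m) = 1.2852 (+); new bracket [-0.5, -0.375]
m = -0.4375, p(m) = 0.4302 (+); new bracket [-0.5, -0.4375]

-0.4375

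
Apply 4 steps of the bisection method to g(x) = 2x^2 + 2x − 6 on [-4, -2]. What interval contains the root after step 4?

[-2.375, -2.25]

g(-3) = 6 > 0, so the root lies in [-3, -2]
g(-2.5) = 1.5 > 0, so the root lies in [-2.5, -2]
g(-2.25) = -0.375 < 0, so the root lies in [-2.5, -2.25]
g(-2.375) = 0.5312 > 0, so the root lies in [-2.375, -2.25]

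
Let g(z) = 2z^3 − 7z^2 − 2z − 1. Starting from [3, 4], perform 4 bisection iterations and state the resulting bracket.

midpoint 3.5: g = -8 < 0 → [3.5, 4]
midpoint 3.75: g = -1.46875 < 0 → [3.75, 4]
midpoint 3.875: g = 2.511719 > 0 → [3.75, 3.875]
midpoint 3.8125: g = 0.4595 > 0 → [3.75, 3.8125]

[3.75, 3.8125]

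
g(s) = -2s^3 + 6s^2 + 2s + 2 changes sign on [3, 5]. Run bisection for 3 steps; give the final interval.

g(4) = -22 < 0, so the root lies in [3, 4]
g(3.5) = -3.25 < 0, so the root lies in [3, 3.5]
g(3.25) = 3.21875 > 0, so the root lies in [3.25, 3.5]

[3.25, 3.5]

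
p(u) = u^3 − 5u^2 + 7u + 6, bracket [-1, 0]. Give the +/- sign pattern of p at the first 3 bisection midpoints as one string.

m = -0.5, p(m) = 1.125 (+); new bracket [-1, -0.5]
m = -0.75, p(m) = -2.484375 (−); new bracket [-0.75, -0.5]
m = -0.625, p(m) = -0.572266 (−); new bracket [-0.625, -0.5]

+--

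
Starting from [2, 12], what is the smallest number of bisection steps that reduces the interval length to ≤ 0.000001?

24

Width after n steps is 10/2^n. Need 2^n ≥ 10/0.000001 = 10000000.
2^23 = 8388608 < 10000000 ≤ 2^24 = 16777216, so n = 24.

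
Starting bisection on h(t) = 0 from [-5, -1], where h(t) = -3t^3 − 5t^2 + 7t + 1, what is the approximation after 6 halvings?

-2.5625

midpoint -3: h = 16 > 0 → [-3, -1]
midpoint -2: h = -9 < 0 → [-3, -2]
midpoint -2.5: h = -0.875 < 0 → [-3, -2.5]
midpoint -2.75: h = 6.3281 > 0 → [-2.75, -2.5]
midpoint -2.625: h = 2.4355 > 0 → [-2.625, -2.5]
midpoint -2.5625: h = 0.7097 > 0 → [-2.5625, -2.5]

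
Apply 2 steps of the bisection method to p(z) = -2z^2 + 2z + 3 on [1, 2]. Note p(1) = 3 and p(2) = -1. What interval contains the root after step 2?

p(1.5) = 1.5 > 0, so the root lies in [1.5, 2]
p(1.75) = 0.375 > 0, so the root lies in [1.75, 2]

[1.75, 2]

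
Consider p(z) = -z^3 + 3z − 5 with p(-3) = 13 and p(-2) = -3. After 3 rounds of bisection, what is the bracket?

[-2.375, -2.25]

p(-2.5) = 3.125 > 0, so the root lies in [-2.5, -2]
p(-2.25) = -0.359375 < 0, so the root lies in [-2.5, -2.25]
p(-2.375) = 1.271484 > 0, so the root lies in [-2.375, -2.25]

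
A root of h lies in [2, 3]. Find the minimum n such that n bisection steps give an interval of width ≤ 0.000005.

18

Width after n steps is 1/2^n. Need 2^n ≥ 1/0.000005 = 200000.
2^17 = 131072 < 200000 ≤ 2^18 = 262144, so n = 18.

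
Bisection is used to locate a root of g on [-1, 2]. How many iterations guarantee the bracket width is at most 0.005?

10

Width after n steps is 3/2^n. Need 2^n ≥ 3/0.005 = 600.
2^9 = 512 < 600 ≤ 2^10 = 1024, so n = 10.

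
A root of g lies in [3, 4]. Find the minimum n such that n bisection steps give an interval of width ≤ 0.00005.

Width after n steps is 1/2^n. Need 2^n ≥ 1/0.00005 = 20000.
2^14 = 16384 < 20000 ≤ 2^15 = 32768, so n = 15.

15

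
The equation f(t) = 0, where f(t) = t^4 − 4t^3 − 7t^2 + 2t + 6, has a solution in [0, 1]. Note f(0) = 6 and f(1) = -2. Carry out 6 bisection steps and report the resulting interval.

midpoint 0.5: f = 4.8125 > 0 → [0.5, 1]
midpoint 0.75: f = 2.191406 > 0 → [0.75, 1]
midpoint 0.875: f = 0.297119 > 0 → [0.875, 1]
midpoint 0.9375: f = -0.8008 < 0 → [0.875, 0.9375]
midpoint 0.90625: f = -0.2392 < 0 → [0.875, 0.90625]
midpoint 0.890625: f = 0.0321 > 0 → [0.890625, 0.90625]

[0.890625, 0.90625]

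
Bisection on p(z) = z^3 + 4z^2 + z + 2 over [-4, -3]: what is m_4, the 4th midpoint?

p(-3.5) = 4.625 > 0, so the root lies in [-4, -3.5]
p(-3.75) = 1.765625 > 0, so the root lies in [-4, -3.75]
p(-3.875) = 0.001953 > 0, so the root lies in [-4, -3.875]
p(-3.9375) = -0.9685 < 0, so the root lies in [-3.9375, -3.875]

-3.9375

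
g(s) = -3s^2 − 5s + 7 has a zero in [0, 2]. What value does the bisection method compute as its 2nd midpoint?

g(1) = -1 < 0, so the root lies in [0, 1]
g(0.5) = 3.75 > 0, so the root lies in [0.5, 1]

0.5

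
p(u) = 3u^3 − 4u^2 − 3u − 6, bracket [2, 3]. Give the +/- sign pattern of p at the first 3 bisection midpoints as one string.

p(2.5) = 8.375 > 0, so the root lies in [2, 2.5]
p(2.25) = 1.171875 > 0, so the root lies in [2, 2.25]
p(2.125) = -1.650391 < 0, so the root lies in [2.125, 2.25]

++-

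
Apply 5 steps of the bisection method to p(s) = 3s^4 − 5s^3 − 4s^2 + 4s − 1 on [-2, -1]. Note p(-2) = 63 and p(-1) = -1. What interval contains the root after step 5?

[-1.0625, -1.03125]

m = -1.5, p(m) = 16.0625 (+); new bracket [-1.5, -1]
m = -1.25, p(m) = 4.839844 (+); new bracket [-1.25, -1]
m = -1.125, p(m) = 1.362061 (+); new bracket [-1.125, -1]
m = -1.0625, p(m) = 0.055 (+); new bracket [-1.0625, -1]
m = -1.03125, p(m) = -0.5024 (−); new bracket [-1.0625, -1.03125]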